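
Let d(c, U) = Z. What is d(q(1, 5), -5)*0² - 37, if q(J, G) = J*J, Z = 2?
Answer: -37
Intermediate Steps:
q(J, G) = J²
d(c, U) = 2
d(q(1, 5), -5)*0² - 37 = 2*0² - 37 = 2*0 - 37 = 0 - 37 = -37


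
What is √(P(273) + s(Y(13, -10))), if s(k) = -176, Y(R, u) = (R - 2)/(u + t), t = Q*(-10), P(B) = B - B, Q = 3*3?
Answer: 4*I*√11 ≈ 13.266*I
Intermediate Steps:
Q = 9
P(B) = 0
t = -90 (t = 9*(-10) = -90)
Y(R, u) = (-2 + R)/(-90 + u) (Y(R, u) = (R - 2)/(u - 90) = (-2 + R)/(-90 + u))
√(P(273) + s(Y(13, -10))) = √(0 - 176) = √(-176) = 4*I*√11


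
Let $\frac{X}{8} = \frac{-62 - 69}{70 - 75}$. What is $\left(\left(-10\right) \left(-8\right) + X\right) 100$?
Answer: $28960$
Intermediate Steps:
$X = \frac{1048}{5}$ ($X = 8 \frac{-62 - 69}{70 - 75} = 8 \left(- \frac{131}{-5}\right) = 8 \left(\left(-131\right) \left(- \frac{1}{5}\right)\right) = 8 \cdot \frac{131}{5} = \frac{1048}{5} \approx 209.6$)
$\left(\left(-10\right) \left(-8\right) + X\right) 100 = \left(\left(-10\right) \left(-8\right) + \frac{1048}{5}\right) 100 = \left(80 + \frac{1048}{5}\right) 100 = \frac{1448}{5} \cdot 100 = 28960$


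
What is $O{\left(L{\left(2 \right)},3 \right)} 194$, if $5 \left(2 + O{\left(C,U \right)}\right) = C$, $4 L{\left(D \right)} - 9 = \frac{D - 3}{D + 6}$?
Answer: $- \frac{24153}{80} \approx -301.91$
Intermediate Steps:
$L{\left(D \right)} = \frac{9}{4} + \frac{-3 + D}{4 \left(6 + D\right)}$ ($L{\left(D \right)} = \frac{9}{4} + \frac{\left(D - 3\right) \frac{1}{D + 6}}{4} = \frac{9}{4} + \frac{\left(-3 + D\right) \frac{1}{6 + D}}{4} = \frac{9}{4} + \frac{\frac{1}{6 + D} \left(-3 + D\right)}{4} = \frac{9}{4} + \frac{-3 + D}{4 \left(6 + D\right)}$)
$O{\left(C,U \right)} = -2 + \frac{C}{5}$
$O{\left(L{\left(2 \right)},3 \right)} 194 = \left(-2 + \frac{\frac{1}{4} \frac{1}{6 + 2} \left(51 + 10 \cdot 2\right)}{5}\right) 194 = \left(-2 + \frac{\frac{1}{4} \cdot \frac{1}{8} \left(51 + 20\right)}{5}\right) 194 = \left(-2 + \frac{\frac{1}{4} \cdot \frac{1}{8} \cdot 71}{5}\right) 194 = \left(-2 + \frac{1}{5} \cdot \frac{71}{32}\right) 194 = \left(-2 + \frac{71}{160}\right) 194 = \left(- \frac{249}{160}\right) 194 = - \frac{24153}{80}$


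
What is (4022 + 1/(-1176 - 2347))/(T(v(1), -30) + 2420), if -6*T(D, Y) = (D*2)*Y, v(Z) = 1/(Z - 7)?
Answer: 8501703/5111873 ≈ 1.6631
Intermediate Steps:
v(Z) = 1/(-7 + Z)
T(D, Y) = -D*Y/3 (T(D, Y) = -D*2*Y/6 = -2*D*Y/6 = -D*Y/3)
(4022 + 1/(-1176 - 2347))/(T(v(1), -30) + 2420) = (4022 + 1/(-1176 - 2347))/(-⅓*(-30)/(-7 + 1) + 2420) = (4022 + 1/(-3523))/(-⅓*(-30)/(-6) + 2420) = (4022 - 1/3523)/(-⅓*(-⅙)*(-30) + 2420) = 14169505/(3523*(-5/3 + 2420)) = 14169505/(3523*(7255/3)) = (14169505/3523)*(3/7255) = 8501703/5111873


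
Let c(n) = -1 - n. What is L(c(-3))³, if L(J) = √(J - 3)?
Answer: -I ≈ -1.0*I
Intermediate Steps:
L(J) = √(-3 + J)
L(c(-3))³ = (√(-3 + (-1 - 1*(-3))))³ = (√(-3 + (-1 + 3)))³ = (√(-3 + 2))³ = (√(-1))³ = I³ = -I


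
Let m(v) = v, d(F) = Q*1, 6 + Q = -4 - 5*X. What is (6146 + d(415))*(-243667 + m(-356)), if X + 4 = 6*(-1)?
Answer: -1509526278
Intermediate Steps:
X = -10 (X = -4 + 6*(-1) = -4 - 6 = -10)
Q = 40 (Q = -6 + (-4 - 5*(-10)) = -6 + (-4 + 50) = -6 + 46 = 40)
d(F) = 40 (d(F) = 40*1 = 40)
(6146 + d(415))*(-243667 + m(-356)) = (6146 + 40)*(-243667 - 356) = 6186*(-244023) = -1509526278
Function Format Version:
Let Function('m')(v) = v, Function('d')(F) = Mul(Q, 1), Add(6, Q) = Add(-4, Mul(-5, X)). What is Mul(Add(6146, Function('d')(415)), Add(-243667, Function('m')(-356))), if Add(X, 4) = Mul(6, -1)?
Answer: -1509526278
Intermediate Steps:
X = -10 (X = Add(-4, Mul(6, -1)) = Add(-4, -6) = -10)
Q = 40 (Q = Add(-6, Add(-4, Mul(-5, -10))) = Add(-6, Add(-4, 50)) = Add(-6, 46) = 40)
Function('d')(F) = 40 (Function('d')(F) = Mul(40, 1) = 40)
Mul(Add(6146, Function('d')(415)), Add(-243667, Function('m')(-356))) = Mul(Add(6146, 40), Add(-243667, -356)) = Mul(6186, -244023) = -1509526278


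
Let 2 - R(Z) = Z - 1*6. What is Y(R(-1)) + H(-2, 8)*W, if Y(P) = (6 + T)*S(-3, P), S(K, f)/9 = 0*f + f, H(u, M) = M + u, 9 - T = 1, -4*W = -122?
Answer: 1317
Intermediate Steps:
W = 61/2 (W = -1/4*(-122) = 61/2 ≈ 30.500)
T = 8 (T = 9 - 1*1 = 9 - 1 = 8)
S(K, f) = 9*f (S(K, f) = 9*(0*f + f) = 9*(0 + f) = 9*f)
R(Z) = 8 - Z (R(Z) = 2 - (Z - 1*6) = 2 - (Z - 6) = 2 - (-6 + Z) = 2 + (6 - Z) = 8 - Z)
Y(P) = 126*P (Y(P) = (6 + 8)*(9*P) = 14*(9*P) = 126*P)
Y(R(-1)) + H(-2, 8)*W = 126*(8 - 1*(-1)) + (8 - 2)*(61/2) = 126*(8 + 1) + 6*(61/2) = 126*9 + 183 = 1134 + 183 = 1317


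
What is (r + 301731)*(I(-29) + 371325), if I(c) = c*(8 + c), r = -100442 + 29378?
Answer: 85792899978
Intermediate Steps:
r = -71064
(r + 301731)*(I(-29) + 371325) = (-71064 + 301731)*(-29*(8 - 29) + 371325) = 230667*(-29*(-21) + 371325) = 230667*(609 + 371325) = 230667*371934 = 85792899978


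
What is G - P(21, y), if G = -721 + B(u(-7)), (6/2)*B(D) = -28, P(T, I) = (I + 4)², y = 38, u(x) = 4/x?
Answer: -7483/3 ≈ -2494.3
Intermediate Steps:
P(T, I) = (4 + I)²
B(D) = -28/3 (B(D) = (⅓)*(-28) = -28/3)
G = -2191/3 (G = -721 - 28/3 = -2191/3 ≈ -730.33)
G - P(21, y) = -2191/3 - (4 + 38)² = -2191/3 - 1*42² = -2191/3 - 1*1764 = -2191/3 - 1764 = -7483/3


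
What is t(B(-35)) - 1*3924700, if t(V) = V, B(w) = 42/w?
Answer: -19623506/5 ≈ -3.9247e+6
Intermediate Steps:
t(B(-35)) - 1*3924700 = 42/(-35) - 1*3924700 = 42*(-1/35) - 3924700 = -6/5 - 3924700 = -19623506/5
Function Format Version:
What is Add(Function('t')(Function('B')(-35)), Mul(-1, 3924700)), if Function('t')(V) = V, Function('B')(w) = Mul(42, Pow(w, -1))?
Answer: Rational(-19623506, 5) ≈ -3.9247e+6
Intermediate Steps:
Add(Function('t')(Function('B')(-35)), Mul(-1, 3924700)) = Add(Mul(42, Pow(-35, -1)), Mul(-1, 3924700)) = Add(Mul(42, Rational(-1, 35)), -3924700) = Add(Rational(-6, 5), -3924700) = Rational(-19623506, 5)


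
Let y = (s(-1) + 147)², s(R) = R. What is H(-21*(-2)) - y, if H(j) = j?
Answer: -21274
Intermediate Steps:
y = 21316 (y = (-1 + 147)² = 146² = 21316)
H(-21*(-2)) - y = -21*(-2) - 1*21316 = 42 - 21316 = -21274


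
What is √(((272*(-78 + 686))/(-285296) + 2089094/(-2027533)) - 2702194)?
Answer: 4*I*√220741538149041902602276667/36152940923 ≈ 1643.8*I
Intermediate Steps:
√(((272*(-78 + 686))/(-285296) + 2089094/(-2027533)) - 2702194) = √(((272*608)*(-1/285296) + 2089094*(-1/2027533)) - 2702194) = √((165376*(-1/285296) - 2089094/2027533) - 2702194) = √((-10336/17831 - 2089094/2027533) - 2702194) = √(-58207216202/36152940923 - 2702194) = √(-97692318251701264/36152940923) = 4*I*√220741538149041902602276667/36152940923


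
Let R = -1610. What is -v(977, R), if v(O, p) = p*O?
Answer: 1572970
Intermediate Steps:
v(O, p) = O*p
-v(977, R) = -977*(-1610) = -1*(-1572970) = 1572970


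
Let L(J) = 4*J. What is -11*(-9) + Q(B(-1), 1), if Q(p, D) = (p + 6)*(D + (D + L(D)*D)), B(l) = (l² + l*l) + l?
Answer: 141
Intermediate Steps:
B(l) = l + 2*l² (B(l) = (l² + l²) + l = 2*l² + l = l + 2*l²)
Q(p, D) = (6 + p)*(2*D + 4*D²) (Q(p, D) = (p + 6)*(D + (D + (4*D)*D)) = (6 + p)*(D + (D + 4*D²)) = (6 + p)*(2*D + 4*D²))
-11*(-9) + Q(B(-1), 1) = -11*(-9) + 2*1*(6 - (1 + 2*(-1)) + 12*1 + 2*1*(-(1 + 2*(-1)))) = 99 + 2*1*(6 - (1 - 2) + 12 + 2*1*(-(1 - 2))) = 99 + 2*1*(6 - 1*(-1) + 12 + 2*1*(-1*(-1))) = 99 + 2*1*(6 + 1 + 12 + 2*1*1) = 99 + 2*1*(6 + 1 + 12 + 2) = 99 + 2*1*21 = 99 + 42 = 141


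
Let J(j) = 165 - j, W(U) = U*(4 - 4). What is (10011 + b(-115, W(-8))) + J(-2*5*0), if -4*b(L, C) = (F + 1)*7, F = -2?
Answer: 40711/4 ≈ 10178.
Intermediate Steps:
W(U) = 0 (W(U) = U*0 = 0)
b(L, C) = 7/4 (b(L, C) = -(-2 + 1)*7/4 = -(-1)*7/4 = -1/4*(-7) = 7/4)
(10011 + b(-115, W(-8))) + J(-2*5*0) = (10011 + 7/4) + (165 - (-2*5)*0) = 40051/4 + (165 - (-10)*0) = 40051/4 + (165 - 1*0) = 40051/4 + (165 + 0) = 40051/4 + 165 = 40711/4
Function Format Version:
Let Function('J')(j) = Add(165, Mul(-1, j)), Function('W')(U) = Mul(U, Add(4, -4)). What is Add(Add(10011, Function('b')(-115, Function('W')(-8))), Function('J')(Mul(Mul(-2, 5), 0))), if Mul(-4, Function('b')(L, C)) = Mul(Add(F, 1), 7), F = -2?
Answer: Rational(40711, 4) ≈ 10178.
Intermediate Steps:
Function('W')(U) = 0 (Function('W')(U) = Mul(U, 0) = 0)
Function('b')(L, C) = Rational(7, 4) (Function('b')(L, C) = Mul(Rational(-1, 4), Mul(Add(-2, 1), 7)) = Mul(Rational(-1, 4), Mul(-1, 7)) = Mul(Rational(-1, 4), -7) = Rational(7, 4))
Add(Add(10011, Function('b')(-115, Function('W')(-8))), Function('J')(Mul(Mul(-2, 5), 0))) = Add(Add(10011, Rational(7, 4)), Add(165, Mul(-1, Mul(Mul(-2, 5), 0)))) = Add(Rational(40051, 4), Add(165, Mul(-1, Mul(-10, 0)))) = Add(Rational(40051, 4), Add(165, Mul(-1, 0))) = Add(Rational(40051, 4), Add(165, 0)) = Add(Rational(40051, 4), 165) = Rational(40711, 4)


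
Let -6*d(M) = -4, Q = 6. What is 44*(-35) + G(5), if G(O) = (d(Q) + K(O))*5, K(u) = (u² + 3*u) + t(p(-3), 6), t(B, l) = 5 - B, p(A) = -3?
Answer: -3890/3 ≈ -1296.7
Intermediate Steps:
d(M) = ⅔ (d(M) = -⅙*(-4) = ⅔)
K(u) = 8 + u² + 3*u (K(u) = (u² + 3*u) + (5 - 1*(-3)) = (u² + 3*u) + (5 + 3) = (u² + 3*u) + 8 = 8 + u² + 3*u)
G(O) = 130/3 + 5*O² + 15*O (G(O) = (⅔ + (8 + O² + 3*O))*5 = (26/3 + O² + 3*O)*5 = 130/3 + 5*O² + 15*O)
44*(-35) + G(5) = 44*(-35) + (130/3 + 5*5² + 15*5) = -1540 + (130/3 + 5*25 + 75) = -1540 + (130/3 + 125 + 75) = -1540 + 730/3 = -3890/3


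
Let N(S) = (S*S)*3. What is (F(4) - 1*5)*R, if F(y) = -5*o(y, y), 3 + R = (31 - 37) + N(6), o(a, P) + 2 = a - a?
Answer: 495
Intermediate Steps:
o(a, P) = -2 (o(a, P) = -2 + (a - a) = -2 + 0 = -2)
N(S) = 3*S**2 (N(S) = S**2*3 = 3*S**2)
R = 99 (R = -3 + ((31 - 37) + 3*6**2) = -3 + (-6 + 3*36) = -3 + (-6 + 108) = -3 + 102 = 99)
F(y) = 10 (F(y) = -5*(-2) = 10)
(F(4) - 1*5)*R = (10 - 1*5)*99 = (10 - 5)*99 = 5*99 = 495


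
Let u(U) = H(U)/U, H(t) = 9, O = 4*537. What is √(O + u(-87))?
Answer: 9*√22301/29 ≈ 46.345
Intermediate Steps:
O = 2148
u(U) = 9/U
√(O + u(-87)) = √(2148 + 9/(-87)) = √(2148 + 9*(-1/87)) = √(2148 - 3/29) = √(62289/29) = 9*√22301/29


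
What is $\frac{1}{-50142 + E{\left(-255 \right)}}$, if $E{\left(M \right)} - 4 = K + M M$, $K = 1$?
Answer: $\frac{1}{14888} \approx 6.7168 \cdot 10^{-5}$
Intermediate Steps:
$E{\left(M \right)} = 5 + M^{2}$ ($E{\left(M \right)} = 4 + \left(1 + M M\right) = 4 + \left(1 + M^{2}\right) = 5 + M^{2}$)
$\frac{1}{-50142 + E{\left(-255 \right)}} = \frac{1}{-50142 + \left(5 + \left(-255\right)^{2}\right)} = \frac{1}{-50142 + \left(5 + 65025\right)} = \frac{1}{-50142 + 65030} = \frac{1}{14888}$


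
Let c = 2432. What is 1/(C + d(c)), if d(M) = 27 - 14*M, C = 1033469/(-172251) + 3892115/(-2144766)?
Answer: -123146029422/4190513390257235 ≈ -2.9387e-5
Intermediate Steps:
C = -962323291373/123146029422 (C = 1033469*(-1/172251) + 3892115*(-1/2144766) = -1033469/172251 - 3892115/2144766 = -962323291373/123146029422 ≈ -7.8145)
1/(C + d(c)) = 1/(-962323291373/123146029422 + (27 - 14*2432)) = 1/(-962323291373/123146029422 + (27 - 34048)) = 1/(-962323291373/123146029422 - 34021) = 1/(-4190513390257235/123146029422) = -123146029422/4190513390257235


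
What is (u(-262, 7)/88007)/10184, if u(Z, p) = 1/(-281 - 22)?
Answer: -1/271567776264 ≈ -3.6823e-12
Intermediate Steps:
u(Z, p) = -1/303 (u(Z, p) = 1/(-303) = -1/303)
(u(-262, 7)/88007)/10184 = -1/303/88007/10184 = -1/303*1/88007*(1/10184) = -1/26666121*1/10184 = -1/271567776264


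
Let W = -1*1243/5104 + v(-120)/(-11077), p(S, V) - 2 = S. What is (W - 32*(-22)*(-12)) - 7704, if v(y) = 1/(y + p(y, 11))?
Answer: -9879158464251/611627632 ≈ -16152.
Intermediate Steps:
p(S, V) = 2 + S
v(y) = 1/(2 + 2*y) (v(y) = 1/(y + (2 + y)) = 1/(2 + 2*y))
W = -148952187/611627632 (W = -1*1243/5104 + (1/(2*(1 - 120)))/(-11077) = -1243*1/5104 + ((½)/(-119))*(-1/11077) = -113/464 + ((½)*(-1/119))*(-1/11077) = -113/464 - 1/238*(-1/11077) = -113/464 + 1/2636326 = -148952187/611627632 ≈ -0.24353)
(W - 32*(-22)*(-12)) - 7704 = (-148952187/611627632 - 32*(-22)*(-12)) - 7704 = (-148952187/611627632 + 704*(-12)) - 7704 = (-148952187/611627632 - 8448) - 7704 = -5167179187323/611627632 - 7704 = -9879158464251/611627632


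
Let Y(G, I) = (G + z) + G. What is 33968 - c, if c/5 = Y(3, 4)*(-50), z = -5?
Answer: 34218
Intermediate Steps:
Y(G, I) = -5 + 2*G (Y(G, I) = (G - 5) + G = (-5 + G) + G = -5 + 2*G)
c = -250 (c = 5*((-5 + 2*3)*(-50)) = 5*((-5 + 6)*(-50)) = 5*(1*(-50)) = 5*(-50) = -250)
33968 - c = 33968 - 1*(-250) = 33968 + 250 = 34218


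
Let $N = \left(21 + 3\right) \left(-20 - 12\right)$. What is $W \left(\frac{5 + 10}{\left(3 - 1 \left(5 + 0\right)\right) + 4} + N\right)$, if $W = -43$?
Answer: $\frac{65403}{2} \approx 32702.0$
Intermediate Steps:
$N = -768$ ($N = 24 \left(-32\right) = -768$)
$W \left(\frac{5 + 10}{\left(3 - 1 \left(5 + 0\right)\right) + 4} + N\right) = - 43 \left(\frac{5 + 10}{\left(3 - 1 \left(5 + 0\right)\right) + 4} - 768\right) = - 43 \left(\frac{15}{\left(3 - 1 \cdot 5\right) + 4} - 768\right) = - 43 \left(\frac{15}{\left(3 - 5\right) + 4} - 768\right) = - 43 \left(\frac{15}{-2 + 4} - 768\right) = - 43 \left(\frac{15}{2} - 768\right) = \left(-43\right) \left(- \frac{1521}{2}\right) = \frac{65403}{2}$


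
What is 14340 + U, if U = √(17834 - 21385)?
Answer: 14340 + I*√3551 ≈ 14340.0 + 59.59*I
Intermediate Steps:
U = I*√3551 (U = √(-3551) = I*√3551 ≈ 59.59*I)
14340 + U = 14340 + I*√3551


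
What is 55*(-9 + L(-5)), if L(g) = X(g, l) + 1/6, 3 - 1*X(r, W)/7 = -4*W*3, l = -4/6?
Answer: -14465/6 ≈ -2410.8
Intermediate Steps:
l = -⅔ (l = -4*⅙ = -⅔ ≈ -0.66667)
X(r, W) = 21 + 84*W (X(r, W) = 21 - 7*(-4*W)*3 = 21 - (-84)*W = 21 + 84*W)
L(g) = -209/6 (L(g) = (21 + 84*(-⅔)) + 1/6 = (21 - 56) + ⅙ = -35 + ⅙ = -209/6)
55*(-9 + L(-5)) = 55*(-9 - 209/6) = 55*(-263/6) = -14465/6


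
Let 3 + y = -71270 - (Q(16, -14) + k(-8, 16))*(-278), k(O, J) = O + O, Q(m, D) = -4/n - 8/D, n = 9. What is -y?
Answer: 4768199/63 ≈ 75686.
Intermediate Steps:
Q(m, D) = -4/9 - 8/D
k(O, J) = 2*O
y = -4768199/63 (y = -3 + (-71270 - ((-4/9 - 8/(-14)) + 2*(-8))*(-278)) = -3 + (-71270 - ((-4/9 - 8*(-1/14)) - 16)*(-278)) = -3 + (-71270 - ((-4/9 + 4/7) - 16)*(-278)) = -3 + (-71270 - (8/63 - 16)*(-278)) = -3 + (-71270 - (-1000)*(-278)/63) = -3 + (-71270 - 1*278000/63) = -3 + (-71270 - 278000/63) = -3 - 4768010/63 = -4768199/63 ≈ -75686.)
-y = -1*(-4768199/63) = 4768199/63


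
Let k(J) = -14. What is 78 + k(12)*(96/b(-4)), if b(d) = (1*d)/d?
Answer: -1266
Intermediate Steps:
b(d) = 1 (b(d) = d/d = 1)
78 + k(12)*(96/b(-4)) = 78 - 1344/1 = 78 - 1344 = -1266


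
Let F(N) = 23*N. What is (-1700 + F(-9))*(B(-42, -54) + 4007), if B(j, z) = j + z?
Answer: -7458277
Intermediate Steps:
(-1700 + F(-9))*(B(-42, -54) + 4007) = (-1700 + 23*(-9))*((-42 - 54) + 4007) = (-1700 - 207)*(-96 + 4007) = -1907*3911 = -7458277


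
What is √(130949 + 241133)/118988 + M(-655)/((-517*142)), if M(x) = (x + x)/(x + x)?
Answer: -1/73414 + √372082/118988 ≈ 0.0051128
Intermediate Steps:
M(x) = 1 (M(x) = (2*x)/((2*x)) = (2*x)*(1/(2*x)) = 1)
√(130949 + 241133)/118988 + M(-655)/((-517*142)) = √(130949 + 241133)/118988 + 1/(-517*142) = √372082*(1/118988) + 1/(-73414) = √372082/118988 + 1*(-1/73414) = √372082/118988 - 1/73414 = -1/73414 + √372082/118988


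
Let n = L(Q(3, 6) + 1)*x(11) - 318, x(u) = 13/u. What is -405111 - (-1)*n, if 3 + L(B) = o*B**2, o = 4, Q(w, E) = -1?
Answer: -4459758/11 ≈ -4.0543e+5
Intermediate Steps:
L(B) = -3 + 4*B**2
n = -3537/11 (n = (-3 + 4*(-1 + 1)**2)*(13/11) - 318 = (-3 + 4*0**2)*(13*(1/11)) - 318 = (-3 + 4*0)*(13/11) - 318 = (-3 + 0)*(13/11) - 318 = -3*13/11 - 318 = -39/11 - 318 = -3537/11 ≈ -321.55)
-405111 - (-1)*n = -405111 - (-1)*(-3537)/11 = -405111 - 1*3537/11 = -405111 - 3537/11 = -4459758/11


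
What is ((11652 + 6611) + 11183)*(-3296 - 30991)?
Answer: -1009615002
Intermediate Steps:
((11652 + 6611) + 11183)*(-3296 - 30991) = (18263 + 11183)*(-34287) = 29446*(-34287) = -1009615002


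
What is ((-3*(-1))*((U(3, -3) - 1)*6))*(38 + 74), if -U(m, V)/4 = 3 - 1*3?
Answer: -2016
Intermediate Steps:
U(m, V) = 0 (U(m, V) = -4*(3 - 1*3) = -4*(3 - 3) = -4*0 = 0)
((-3*(-1))*((U(3, -3) - 1)*6))*(38 + 74) = ((-3*(-1))*((0 - 1)*6))*(38 + 74) = (3*(-1*6))*112 = (3*(-6))*112 = -18*112 = -2016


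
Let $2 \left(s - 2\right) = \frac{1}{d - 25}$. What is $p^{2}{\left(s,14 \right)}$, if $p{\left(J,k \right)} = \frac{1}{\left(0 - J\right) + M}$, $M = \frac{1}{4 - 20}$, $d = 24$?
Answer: $\frac{256}{625} \approx 0.4096$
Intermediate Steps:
$M = - \frac{1}{16}$ ($M = \frac{1}{-16} = - \frac{1}{16} \approx -0.0625$)
$s = \frac{3}{2}$ ($s = 2 + \frac{1}{2 \left(24 - 25\right)} = 2 + \frac{1}{2 \left(-1\right)} = 2 + \frac{1}{2} \left(-1\right) = 2 - \frac{1}{2} = \frac{3}{2} \approx 1.5$)
$p{\left(J,k \right)} = \frac{1}{- \frac{1}{16} - J}$ ($p{\left(J,k \right)} = \frac{1}{\left(0 - J\right) - \frac{1}{16}} = \frac{1}{- J - \frac{1}{16}} = \frac{1}{- \frac{1}{16} - J}$)
$p^{2}{\left(s,14 \right)} = \left(- \frac{16}{1 + 16 \cdot \frac{3}{2}}\right)^{2} = \left(- \frac{16}{1 + 24}\right)^{2} = \left(- \frac{16}{25}\right)^{2} = \frac{256}{625}$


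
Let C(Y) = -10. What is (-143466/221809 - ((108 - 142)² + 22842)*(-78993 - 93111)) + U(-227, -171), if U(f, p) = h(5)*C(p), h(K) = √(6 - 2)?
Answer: 916104834252082/221809 ≈ 4.1302e+9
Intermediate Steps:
h(K) = 2 (h(K) = √4 = 2)
U(f, p) = -20 (U(f, p) = 2*(-10) = -20)
(-143466/221809 - ((108 - 142)² + 22842)*(-78993 - 93111)) + U(-227, -171) = (-143466/221809 - ((108 - 142)² + 22842)*(-78993 - 93111)) - 20 = (-143466*1/221809 - ((-34)² + 22842)*(-172104)) - 20 = (-143466/221809 - (1156 + 22842)*(-172104)) - 20 = (-143466/221809 - 23998*(-172104)) - 20 = (-143466/221809 - 1*(-4130151792)) - 20 = (-143466/221809 + 4130151792) - 20 = 916104838688262/221809 - 20 = 916104834252082/221809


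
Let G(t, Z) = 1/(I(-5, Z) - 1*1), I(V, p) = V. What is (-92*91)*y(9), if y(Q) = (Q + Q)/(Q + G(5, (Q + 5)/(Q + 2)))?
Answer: -904176/53 ≈ -17060.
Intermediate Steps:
G(t, Z) = -⅙ (G(t, Z) = 1/(-5 - 1*1) = 1/(-5 - 1) = 1/(-6) = -⅙)
y(Q) = 2*Q/(-⅙ + Q) (y(Q) = (Q + Q)/(Q - ⅙) = (2*Q)/(-⅙ + Q) = 2*Q/(-⅙ + Q))
(-92*91)*y(9) = (-92*91)*(12*9/(-1 + 6*9)) = -100464*9/(-1 + 54) = -100464*9/53 = -8372*108/53 = -904176/53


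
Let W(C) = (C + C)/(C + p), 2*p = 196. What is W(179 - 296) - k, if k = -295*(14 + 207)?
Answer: 1238939/19 ≈ 65207.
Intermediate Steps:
p = 98 (p = (½)*196 = 98)
k = -65195 (k = -295*221 = -65195)
W(C) = 2*C/(98 + C) (W(C) = (C + C)/(C + 98) = (2*C)/(98 + C) = 2*C/(98 + C))
W(179 - 296) - k = 2*(179 - 296)/(98 + (179 - 296)) - 1*(-65195) = 2*(-117)/(98 - 117) + 65195 = 2*(-117)/(-19) + 65195 = 2*(-117)*(-1/19) + 65195 = 234/19 + 65195 = 1238939/19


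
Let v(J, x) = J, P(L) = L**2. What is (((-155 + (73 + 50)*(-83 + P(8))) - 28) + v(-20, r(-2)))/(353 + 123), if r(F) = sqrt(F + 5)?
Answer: -635/119 ≈ -5.3361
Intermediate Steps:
r(F) = sqrt(5 + F)
(((-155 + (73 + 50)*(-83 + P(8))) - 28) + v(-20, r(-2)))/(353 + 123) = (((-155 + (73 + 50)*(-83 + 8**2)) - 28) - 20)/(353 + 123) = (((-155 + 123*(-83 + 64)) - 28) - 20)/476 = (((-155 + 123*(-19)) - 28) - 20)*(1/476) = (((-155 - 2337) - 28) - 20)*(1/476) = ((-2492 - 28) - 20)*(1/476) = (-2520 - 20)*(1/476) = -2540*1/476 = -635/119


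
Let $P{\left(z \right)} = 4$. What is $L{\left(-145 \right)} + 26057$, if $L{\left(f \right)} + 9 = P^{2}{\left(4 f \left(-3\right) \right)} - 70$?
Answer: $25994$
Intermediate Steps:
$L{\left(f \right)} = -63$ ($L{\left(f \right)} = -9 + \left(4^{2} - 70\right) = -9 + \left(16 - 70\right) = -9 - 54 = -63$)
$L{\left(-145 \right)} + 26057 = -63 + 26057 = 25994$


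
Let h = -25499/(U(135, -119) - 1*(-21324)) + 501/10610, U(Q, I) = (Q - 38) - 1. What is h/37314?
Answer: -25981297/848021098680 ≈ -3.0638e-5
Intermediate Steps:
U(Q, I) = -39 + Q (U(Q, I) = (-38 + Q) - 1 = -39 + Q)
h = -25981297/22726620 (h = -25499/((-39 + 135) - 1*(-21324)) + 501/10610 = -25499/(96 + 21324) + 501*(1/10610) = -25499/21420 + 501/10610 = -25981297/22726620 ≈ -1.1432)
h/37314 = -25981297/22726620/37314 = -25981297/22726620*1/37314 = -25981297/848021098680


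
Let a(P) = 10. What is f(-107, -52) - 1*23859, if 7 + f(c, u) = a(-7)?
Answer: -23856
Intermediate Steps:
f(c, u) = 3 (f(c, u) = -7 + 10 = 3)
f(-107, -52) - 1*23859 = 3 - 1*23859 = 3 - 23859 = -23856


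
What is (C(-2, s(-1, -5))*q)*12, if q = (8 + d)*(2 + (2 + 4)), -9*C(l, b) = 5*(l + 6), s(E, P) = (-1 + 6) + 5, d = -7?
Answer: -640/3 ≈ -213.33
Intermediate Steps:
s(E, P) = 10 (s(E, P) = 5 + 5 = 10)
C(l, b) = -10/3 - 5*l/9 (C(l, b) = -5*(l + 6)/9 = -5*(6 + l)/9 = -(30 + 5*l)/9 = -10/3 - 5*l/9)
q = 8 (q = (8 - 7)*(2 + (2 + 4)) = 1*(2 + 6) = 1*8 = 8)
(C(-2, s(-1, -5))*q)*12 = ((-10/3 - 5/9*(-2))*8)*12 = ((-10/3 + 10/9)*8)*12 = -20/9*8*12 = -160/9*12 = -640/3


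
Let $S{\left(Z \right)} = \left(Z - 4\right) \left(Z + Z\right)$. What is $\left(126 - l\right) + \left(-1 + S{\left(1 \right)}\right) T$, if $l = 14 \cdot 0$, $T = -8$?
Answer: $182$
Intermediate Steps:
$S{\left(Z \right)} = 2 Z \left(-4 + Z\right)$ ($S{\left(Z \right)} = \left(-4 + Z\right) 2 Z = 2 Z \left(-4 + Z\right)$)
$l = 0$
$\left(126 - l\right) + \left(-1 + S{\left(1 \right)}\right) T = \left(126 - 0\right) + \left(-1 + 2 \cdot 1 \left(-4 + 1\right)\right) \left(-8\right) = \left(126 + 0\right) + \left(-1 + 2 \cdot 1 \left(-3\right)\right) \left(-8\right) = 126 + \left(-1 - 6\right) \left(-8\right) = 126 - -56 = 126 + 56 = 182$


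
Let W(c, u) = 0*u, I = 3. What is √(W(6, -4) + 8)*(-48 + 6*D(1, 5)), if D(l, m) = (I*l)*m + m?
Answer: 144*√2 ≈ 203.65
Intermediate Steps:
D(l, m) = m + 3*l*m (D(l, m) = (3*l)*m + m = 3*l*m + m = m + 3*l*m)
W(c, u) = 0
√(W(6, -4) + 8)*(-48 + 6*D(1, 5)) = √(0 + 8)*(-48 + 6*(5*(1 + 3*1))) = √8*(-48 + 6*(5*(1 + 3))) = (2*√2)*(-48 + 6*(5*4)) = (2*√2)*(-48 + 6*20) = (2*√2)*(-48 + 120) = (2*√2)*72 = 144*√2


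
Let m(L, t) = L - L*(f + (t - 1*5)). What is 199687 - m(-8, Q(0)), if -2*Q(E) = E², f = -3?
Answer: 199759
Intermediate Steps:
Q(E) = -E²/2
m(L, t) = L - L*(-8 + t) (m(L, t) = L - L*(-3 + (t - 1*5)) = L - L*(-3 + (t - 5)) = L - L*(-3 + (-5 + t)) = L - L*(-8 + t))
199687 - m(-8, Q(0)) = 199687 - (-8)*(9 - (-1)*0²/2) = 199687 - (-8)*(9 - (-1)*0/2) = 199687 - (-8)*(9 - 1*0) = 199687 - (-8)*(9 + 0) = 199687 - (-8)*9 = 199687 - 1*(-72) = 199687 + 72 = 199759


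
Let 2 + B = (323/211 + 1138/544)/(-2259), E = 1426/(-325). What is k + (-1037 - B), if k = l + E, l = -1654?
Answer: -37829300353651/14045257200 ≈ -2693.4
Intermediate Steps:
E = -1426/325 (E = 1426*(-1/325) = -1426/325 ≈ -4.3877)
k = -538976/325 (k = -1654 - 1426/325 = -538976/325 ≈ -1658.4)
B = -86501657/43216176 (B = -2 + (323/211 + 1138/544)/(-2259) = -2 + (323*(1/211) + 1138*(1/544))*(-1/2259) = -2 + (323/211 + 569/272)*(-1/2259) = -2 + (207915/57392)*(-1/2259) = -2 - 69305/43216176 = -86501657/43216176 ≈ -2.0016)
k + (-1037 - B) = -538976/325 + (-1037 - 1*(-86501657/43216176)) = -538976/325 + (-1037 + 86501657/43216176) = -538976/325 - 44728672855/43216176 = -37829300353651/14045257200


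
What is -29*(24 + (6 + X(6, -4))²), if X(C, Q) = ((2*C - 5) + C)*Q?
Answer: -62060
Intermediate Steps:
X(C, Q) = Q*(-5 + 3*C) (X(C, Q) = ((-5 + 2*C) + C)*Q = (-5 + 3*C)*Q = Q*(-5 + 3*C))
-29*(24 + (6 + X(6, -4))²) = -29*(24 + (6 - 4*(-5 + 3*6))²) = -29*(24 + (6 - 4*(-5 + 18))²) = -29*(24 + (6 - 4*13)²) = -29*(24 + (6 - 52)²) = -29*(24 + (-46)²) = -29*(24 + 2116) = -29*2140 = -62060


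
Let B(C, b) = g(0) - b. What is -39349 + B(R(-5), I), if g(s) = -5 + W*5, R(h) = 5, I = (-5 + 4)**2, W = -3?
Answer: -39370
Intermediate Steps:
I = 1 (I = (-1)**2 = 1)
g(s) = -20 (g(s) = -5 - 3*5 = -5 - 15 = -20)
B(C, b) = -20 - b
-39349 + B(R(-5), I) = -39349 + (-20 - 1*1) = -39349 + (-20 - 1) = -39349 - 21 = -39370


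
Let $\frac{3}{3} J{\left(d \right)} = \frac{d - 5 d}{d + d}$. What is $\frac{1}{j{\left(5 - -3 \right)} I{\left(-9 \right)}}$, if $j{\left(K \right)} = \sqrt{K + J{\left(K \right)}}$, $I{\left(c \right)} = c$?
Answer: $- \frac{\sqrt{6}}{54} \approx -0.045361$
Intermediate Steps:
$J{\left(d \right)} = -2$ ($J{\left(d \right)} = \frac{d - 5 d}{d + d} = \frac{\left(-4\right) d}{2 d} = - 4 d \frac{1}{2 d} = -2$)
$j{\left(K \right)} = \sqrt{-2 + K}$ ($j{\left(K \right)} = \sqrt{K - 2} = \sqrt{-2 + K}$)
$\frac{1}{j{\left(5 - -3 \right)} I{\left(-9 \right)}} = \frac{1}{\sqrt{-2 + \left(5 - -3\right)} \left(-9\right)} = \frac{1}{\sqrt{-2 + \left(5 + 3\right)} \left(-9\right)} = \frac{1}{\sqrt{-2 + 8} \left(-9\right)} = \frac{1}{\sqrt{6} \left(-9\right)} = \frac{1}{\left(-9\right) \sqrt{6}} = - \frac{\sqrt{6}}{54}$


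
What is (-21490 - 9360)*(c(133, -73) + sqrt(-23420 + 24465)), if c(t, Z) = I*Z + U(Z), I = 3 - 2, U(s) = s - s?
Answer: 2252050 - 30850*sqrt(1045) ≈ 1.2548e+6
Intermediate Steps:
U(s) = 0
I = 1
c(t, Z) = Z (c(t, Z) = 1*Z + 0 = Z + 0 = Z)
(-21490 - 9360)*(c(133, -73) + sqrt(-23420 + 24465)) = (-21490 - 9360)*(-73 + sqrt(-23420 + 24465)) = -30850*(-73 + sqrt(1045)) = 2252050 - 30850*sqrt(1045)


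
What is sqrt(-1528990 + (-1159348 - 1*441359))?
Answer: I*sqrt(3129697) ≈ 1769.1*I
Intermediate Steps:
sqrt(-1528990 + (-1159348 - 1*441359)) = sqrt(-1528990 + (-1159348 - 441359)) = sqrt(-1528990 - 1600707) = sqrt(-3129697) = I*sqrt(3129697)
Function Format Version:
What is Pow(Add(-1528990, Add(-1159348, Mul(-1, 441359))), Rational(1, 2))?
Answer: Mul(I, Pow(3129697, Rational(1, 2))) ≈ Mul(1769.1, I)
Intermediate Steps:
Pow(Add(-1528990, Add(-1159348, Mul(-1, 441359))), Rational(1, 2)) = Pow(Add(-1528990, Add(-1159348, -441359)), Rational(1, 2)) = Pow(Add(-1528990, -1600707), Rational(1, 2)) = Pow(-3129697, Rational(1, 2)) = Mul(I, Pow(3129697, Rational(1, 2)))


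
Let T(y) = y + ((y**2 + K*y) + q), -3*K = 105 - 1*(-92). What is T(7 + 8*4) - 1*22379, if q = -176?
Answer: -23556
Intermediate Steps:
K = -197/3 (K = -(105 - 1*(-92))/3 = -(105 + 92)/3 = -1/3*197 = -197/3 ≈ -65.667)
T(y) = -176 + y**2 - 194*y/3 (T(y) = y + ((y**2 - 197*y/3) - 176) = y + (-176 + y**2 - 197*y/3) = -176 + y**2 - 194*y/3)
T(7 + 8*4) - 1*22379 = (-176 + (7 + 8*4)**2 - 194*(7 + 8*4)/3) - 1*22379 = (-176 + (7 + 32)**2 - 194*(7 + 32)/3) - 22379 = (-176 + 39**2 - 194/3*39) - 22379 = (-176 + 1521 - 2522) - 22379 = -1177 - 22379 = -23556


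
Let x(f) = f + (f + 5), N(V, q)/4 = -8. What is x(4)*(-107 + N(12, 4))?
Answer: -1807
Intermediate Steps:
N(V, q) = -32 (N(V, q) = 4*(-8) = -32)
x(f) = 5 + 2*f (x(f) = f + (5 + f) = 5 + 2*f)
x(4)*(-107 + N(12, 4)) = (5 + 2*4)*(-107 - 32) = (5 + 8)*(-139) = 13*(-139) = -1807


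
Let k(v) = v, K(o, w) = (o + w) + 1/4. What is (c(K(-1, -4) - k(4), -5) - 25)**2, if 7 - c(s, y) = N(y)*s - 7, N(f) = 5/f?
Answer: 6241/16 ≈ 390.06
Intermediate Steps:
K(o, w) = 1/4 + o + w (K(o, w) = (o + w) + 1/4 = 1/4 + o + w)
c(s, y) = 14 - 5*s/y (c(s, y) = 7 - ((5/y)*s - 7) = 7 - (5*s/y - 7) = 7 - (-7 + 5*s/y) = 7 + (7 - 5*s/y) = 14 - 5*s/y)
(c(K(-1, -4) - k(4), -5) - 25)**2 = ((14 - 5*((1/4 - 1 - 4) - 1*4)/(-5)) - 25)**2 = ((14 - 5*(-19/4 - 4)*(-1/5)) - 25)**2 = ((14 - 5*(-35/4)*(-1/5)) - 25)**2 = ((14 - 35/4) - 25)**2 = (21/4 - 25)**2 = (-79/4)**2 = 6241/16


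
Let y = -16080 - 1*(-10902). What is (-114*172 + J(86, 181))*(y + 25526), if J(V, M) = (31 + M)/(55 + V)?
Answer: -56252371568/141 ≈ -3.9895e+8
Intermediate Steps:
J(V, M) = (31 + M)/(55 + V)
y = -5178 (y = -16080 + 10902 = -5178)
(-114*172 + J(86, 181))*(y + 25526) = (-114*172 + (31 + 181)/(55 + 86))*(-5178 + 25526) = (-19608 + 212/141)*20348 = -2764516/141*20348 = -56252371568/141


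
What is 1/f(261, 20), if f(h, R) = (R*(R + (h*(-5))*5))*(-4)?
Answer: 1/520400 ≈ 1.9216e-6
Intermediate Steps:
f(h, R) = -4*R*(R - 25*h) (f(h, R) = (R*(R - 5*h*5))*(-4) = (R*(R - 25*h))*(-4) = -4*R*(R - 25*h))
1/f(261, 20) = 1/(4*20*(-1*20 + 25*261)) = 1/(4*20*(-20 + 6525)) = 1/(4*20*6505) = 1/520400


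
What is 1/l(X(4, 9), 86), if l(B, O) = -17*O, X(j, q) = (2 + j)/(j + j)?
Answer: -1/1462 ≈ -0.00068399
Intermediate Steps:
X(j, q) = (2 + j)/(2*j) (X(j, q) = (2 + j)/((2*j)) = (2 + j)*(1/(2*j)) = (2 + j)/(2*j))
1/l(X(4, 9), 86) = 1/(-17*86) = 1/(-1462) = -1/1462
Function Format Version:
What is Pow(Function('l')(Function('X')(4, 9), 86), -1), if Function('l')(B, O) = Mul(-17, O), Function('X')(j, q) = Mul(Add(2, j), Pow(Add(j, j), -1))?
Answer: Rational(-1, 1462) ≈ -0.00068399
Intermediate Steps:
Function('X')(j, q) = Mul(Rational(1, 2), Pow(j, -1), Add(2, j)) (Function('X')(j, q) = Mul(Add(2, j), Pow(Mul(2, j), -1)) = Mul(Add(2, j), Mul(Rational(1, 2), Pow(j, -1))) = Mul(Rational(1, 2), Pow(j, -1), Add(2, j)))
Pow(Function('l')(Function('X')(4, 9), 86), -1) = Pow(Mul(-17, 86), -1) = Pow(-1462, -1) = Rational(-1, 1462)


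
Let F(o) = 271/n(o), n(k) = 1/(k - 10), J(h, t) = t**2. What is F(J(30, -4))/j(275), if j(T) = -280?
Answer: -813/140 ≈ -5.8071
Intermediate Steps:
n(k) = 1/(-10 + k)
F(o) = -2710 + 271*o (F(o) = 271/(1/(-10 + o)) = 271*(-10 + o) = -2710 + 271*o)
F(J(30, -4))/j(275) = (-2710 + 271*(-4)**2)/(-280) = (-2710 + 271*16)*(-1/280) = (-2710 + 4336)*(-1/280) = 1626*(-1/280) = -813/140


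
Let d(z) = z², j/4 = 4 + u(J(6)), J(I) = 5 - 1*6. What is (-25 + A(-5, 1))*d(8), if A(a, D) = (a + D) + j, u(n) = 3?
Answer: -64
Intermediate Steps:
J(I) = -1 (J(I) = 5 - 6 = -1)
j = 28 (j = 4*(4 + 3) = 4*7 = 28)
A(a, D) = 28 + D + a (A(a, D) = (a + D) + 28 = (D + a) + 28 = 28 + D + a)
(-25 + A(-5, 1))*d(8) = (-25 + (28 + 1 - 5))*8² = (-25 + 24)*64 = -1*64 = -64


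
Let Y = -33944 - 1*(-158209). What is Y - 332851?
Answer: -208586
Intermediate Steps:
Y = 124265 (Y = -33944 + 158209 = 124265)
Y - 332851 = 124265 - 332851 = -208586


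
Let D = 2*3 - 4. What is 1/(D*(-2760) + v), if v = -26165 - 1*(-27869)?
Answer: -1/3816 ≈ -0.00026205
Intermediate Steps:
v = 1704 (v = -26165 + 27869 = 1704)
D = 2 (D = 6 - 4 = 2)
1/(D*(-2760) + v) = 1/(2*(-2760) + 1704) = 1/(-5520 + 1704) = 1/(-3816) = -1/3816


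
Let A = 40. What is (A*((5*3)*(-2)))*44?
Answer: -52800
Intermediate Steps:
(A*((5*3)*(-2)))*44 = (40*((5*3)*(-2)))*44 = (40*(15*(-2)))*44 = (40*(-30))*44 = -1200*44 = -52800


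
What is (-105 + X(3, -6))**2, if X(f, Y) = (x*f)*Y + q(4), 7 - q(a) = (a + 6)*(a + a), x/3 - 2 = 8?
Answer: 515524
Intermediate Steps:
x = 30 (x = 6 + 3*8 = 6 + 24 = 30)
q(a) = 7 - 2*a*(6 + a) (q(a) = 7 - (a + 6)*(a + a) = 7 - (6 + a)*2*a = 7 - 2*a*(6 + a))
X(f, Y) = -73 + 30*Y*f (X(f, Y) = (30*f)*Y + (7 - 12*4 - 2*4**2) = 30*Y*f + (7 - 48 - 2*16) = 30*Y*f + (7 - 48 - 32) = 30*Y*f - 73 = -73 + 30*Y*f)
(-105 + X(3, -6))**2 = (-105 + (-73 + 30*(-6)*3))**2 = (-105 + (-73 - 540))**2 = (-105 - 613)**2 = (-718)**2 = 515524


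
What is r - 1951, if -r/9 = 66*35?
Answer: -22741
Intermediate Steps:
r = -20790 (r = -594*35 = -9*2310 = -20790)
r - 1951 = -20790 - 1951 = -22741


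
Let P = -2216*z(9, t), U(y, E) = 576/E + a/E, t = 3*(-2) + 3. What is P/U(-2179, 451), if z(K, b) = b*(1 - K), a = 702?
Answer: -3997664/213 ≈ -18768.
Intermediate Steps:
t = -3 (t = -6 + 3 = -3)
U(y, E) = 1278/E (U(y, E) = 576/E + 702/E = 1278/E)
P = -53184 (P = -(-6648)*(1 - 1*9) = -(-6648)*(1 - 9) = -(-6648)*(-8) = -2216*24 = -53184)
P/U(-2179, 451) = -53184/(1278/451) = -53184/(1278*(1/451)) = -53184/1278/451 = -53184*451/1278 = -3997664/213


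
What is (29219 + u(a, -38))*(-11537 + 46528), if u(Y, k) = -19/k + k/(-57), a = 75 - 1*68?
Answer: 6134657111/6 ≈ 1.0224e+9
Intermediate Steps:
a = 7 (a = 75 - 68 = 7)
u(Y, k) = -19/k - k/57 (u(Y, k) = -19/k + k*(-1/57) = -19/k - k/57)
(29219 + u(a, -38))*(-11537 + 46528) = (29219 + (-19/(-38) - 1/57*(-38)))*(-11537 + 46528) = (29219 + (-19*(-1/38) + 2/3))*34991 = (29219 + (1/2 + 2/3))*34991 = (29219 + 7/6)*34991 = (175321/6)*34991 = 6134657111/6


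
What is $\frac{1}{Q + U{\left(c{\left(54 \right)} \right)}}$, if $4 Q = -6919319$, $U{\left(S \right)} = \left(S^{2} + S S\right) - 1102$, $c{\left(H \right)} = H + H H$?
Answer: $\frac{4}{63643473} \approx 6.285 \cdot 10^{-8}$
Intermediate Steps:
$c{\left(H \right)} = H + H^{2}$
$U{\left(S \right)} = -1102 + 2 S^{2}$ ($U{\left(S \right)} = \left(S^{2} + S^{2}\right) - 1102 = 2 S^{2} - 1102 = -1102 + 2 S^{2}$)
$Q = - \frac{6919319}{4}$ ($Q = \frac{1}{4} \left(-6919319\right) = - \frac{6919319}{4} \approx -1.7298 \cdot 10^{6}$)
$\frac{1}{Q + U{\left(c{\left(54 \right)} \right)}} = \frac{1}{- \frac{6919319}{4} - \left(1102 - 2 \left(54 \left(1 + 54\right)\right)^{2}\right)} = \frac{1}{- \frac{6919319}{4} - \left(1102 - 2 \left(54 \cdot 55\right)^{2}\right)} = \frac{1}{- \frac{6919319}{4} - \left(1102 - 2 \cdot 2970^{2}\right)} = \frac{1}{- \frac{6919319}{4} + \left(-1102 + 2 \cdot 8820900\right)} = \frac{1}{- \frac{6919319}{4} + \left(-1102 + 17641800\right)} = \frac{1}{- \frac{6919319}{4} + 17640698} = \frac{1}{\frac{63643473}{4}} = \frac{4}{63643473}$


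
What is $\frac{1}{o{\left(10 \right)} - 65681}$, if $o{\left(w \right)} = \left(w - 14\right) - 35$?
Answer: $- \frac{1}{65720} \approx -1.5216 \cdot 10^{-5}$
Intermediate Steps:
$o{\left(w \right)} = -49 + w$ ($o{\left(w \right)} = \left(-14 + w\right) - 35 = -49 + w$)
$\frac{1}{o{\left(10 \right)} - 65681} = \frac{1}{\left(-49 + 10\right) - 65681} = \frac{1}{-39 - 65681} = \frac{1}{-65720} = - \frac{1}{65720}$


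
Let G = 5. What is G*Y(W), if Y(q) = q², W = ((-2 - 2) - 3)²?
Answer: 12005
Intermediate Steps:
W = 49 (W = (-4 - 3)² = (-7)² = 49)
G*Y(W) = 5*49² = 5*2401 = 12005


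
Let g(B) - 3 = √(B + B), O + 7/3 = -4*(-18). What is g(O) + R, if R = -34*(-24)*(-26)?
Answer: -21213 + √1254/3 ≈ -21201.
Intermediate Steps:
O = 209/3 (O = -7/3 - 4*(-18) = -7/3 + 72 = 209/3 ≈ 69.667)
R = -21216 (R = 816*(-26) = -21216)
g(B) = 3 + √2*√B (g(B) = 3 + √(B + B) = 3 + √(2*B) = 3 + √2*√B)
g(O) + R = (3 + √2*√(209/3)) - 21216 = (3 + √2*(√627/3)) - 21216 = (3 + √1254/3) - 21216 = -21213 + √1254/3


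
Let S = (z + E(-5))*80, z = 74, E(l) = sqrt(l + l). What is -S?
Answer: -5920 - 80*I*sqrt(10) ≈ -5920.0 - 252.98*I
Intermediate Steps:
E(l) = sqrt(2)*sqrt(l) (E(l) = sqrt(2*l) = sqrt(2)*sqrt(l))
S = 5920 + 80*I*sqrt(10) (S = (74 + sqrt(2)*sqrt(-5))*80 = (74 + sqrt(2)*(I*sqrt(5)))*80 = (74 + I*sqrt(10))*80 = 5920 + 80*I*sqrt(10) ≈ 5920.0 + 252.98*I)
-S = -(5920 + 80*I*sqrt(10)) = -5920 - 80*I*sqrt(10)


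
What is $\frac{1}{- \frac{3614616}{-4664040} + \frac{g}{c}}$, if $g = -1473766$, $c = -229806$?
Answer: $\frac{22329674505}{160507583732} \approx 0.13912$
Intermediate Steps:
$\frac{1}{- \frac{3614616}{-4664040} + \frac{g}{c}} = \frac{1}{- \frac{3614616}{-4664040} - \frac{1473766}{-229806}} = \frac{1}{\left(-3614616\right) \left(- \frac{1}{4664040}\right) - - \frac{736883}{114903}} = \frac{1}{\frac{150609}{194335} + \frac{736883}{114903}} = \frac{1}{\frac{160507583732}{22329674505}} = \frac{22329674505}{160507583732}$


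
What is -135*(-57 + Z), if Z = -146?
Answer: 27405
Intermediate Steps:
-135*(-57 + Z) = -135*(-57 - 146) = -135*(-203) = 27405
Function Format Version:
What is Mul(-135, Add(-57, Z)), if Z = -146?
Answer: 27405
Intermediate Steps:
Mul(-135, Add(-57, Z)) = Mul(-135, Add(-57, -146)) = Mul(-135, -203) = 27405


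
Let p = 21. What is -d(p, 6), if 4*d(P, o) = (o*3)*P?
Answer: -189/2 ≈ -94.500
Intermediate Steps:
d(P, o) = 3*P*o/4 (d(P, o) = ((o*3)*P)/4 = ((3*o)*P)/4 = (3*P*o)/4 = 3*P*o/4)
-d(p, 6) = -3*21*6/4 = -1*189/2 = -189/2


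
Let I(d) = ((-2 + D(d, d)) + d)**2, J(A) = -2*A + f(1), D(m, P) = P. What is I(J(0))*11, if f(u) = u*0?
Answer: 44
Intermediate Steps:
f(u) = 0
J(A) = -2*A (J(A) = -2*A + 0 = -2*A)
I(d) = (-2 + 2*d)**2 (I(d) = ((-2 + d) + d)**2 = (-2 + 2*d)**2)
I(J(0))*11 = (4*(-1 - 2*0)**2)*11 = (4*(-1 + 0)**2)*11 = (4*(-1)**2)*11 = (4*1)*11 = 4*11 = 44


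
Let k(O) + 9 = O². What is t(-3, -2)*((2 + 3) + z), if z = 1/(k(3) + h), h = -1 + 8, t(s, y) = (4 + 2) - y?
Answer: 288/7 ≈ 41.143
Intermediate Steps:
t(s, y) = 6 - y
h = 7
k(O) = -9 + O²
z = ⅐ (z = 1/((-9 + 3²) + 7) = 1/((-9 + 9) + 7) = 1/(0 + 7) = 1/7 = ⅐ ≈ 0.14286)
t(-3, -2)*((2 + 3) + z) = (6 - 1*(-2))*((2 + 3) + ⅐) = (6 + 2)*(5 + ⅐) = 8*(36/7) = 288/7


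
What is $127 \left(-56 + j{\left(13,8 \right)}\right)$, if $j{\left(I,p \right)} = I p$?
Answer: $6096$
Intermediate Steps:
$127 \left(-56 + j{\left(13,8 \right)}\right) = 127 \left(-56 + 13 \cdot 8\right) = 127 \left(-56 + 104\right) = 127 \cdot 48 = 6096$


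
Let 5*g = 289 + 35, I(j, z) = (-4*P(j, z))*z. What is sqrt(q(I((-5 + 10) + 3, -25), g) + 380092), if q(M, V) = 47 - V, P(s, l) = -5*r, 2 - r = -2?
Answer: sqrt(9501855)/5 ≈ 616.50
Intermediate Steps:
r = 4 (r = 2 - 1*(-2) = 2 + 2 = 4)
P(s, l) = -20 (P(s, l) = -5*4 = -20)
I(j, z) = 80*z (I(j, z) = (-4*(-20))*z = 80*z)
g = 324/5 (g = (289 + 35)/5 = (1/5)*324 = 324/5 ≈ 64.800)
sqrt(q(I((-5 + 10) + 3, -25), g) + 380092) = sqrt((47 - 1*324/5) + 380092) = sqrt((47 - 324/5) + 380092) = sqrt(-89/5 + 380092) = sqrt(1900371/5) = sqrt(9501855)/5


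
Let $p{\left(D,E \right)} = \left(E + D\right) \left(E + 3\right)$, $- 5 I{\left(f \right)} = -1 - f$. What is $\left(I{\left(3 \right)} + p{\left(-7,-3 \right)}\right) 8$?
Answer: $\frac{32}{5} \approx 6.4$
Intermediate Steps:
$I{\left(f \right)} = \frac{1}{5} + \frac{f}{5}$ ($I{\left(f \right)} = - \frac{-1 - f}{5} = \frac{1}{5} + \frac{f}{5}$)
$p{\left(D,E \right)} = \left(3 + E\right) \left(D + E\right)$ ($p{\left(D,E \right)} = \left(D + E\right) \left(3 + E\right) = \left(3 + E\right) \left(D + E\right)$)
$\left(I{\left(3 \right)} + p{\left(-7,-3 \right)}\right) 8 = \left(\left(\frac{1}{5} + \frac{1}{5} \cdot 3\right) + \left(\left(-3\right)^{2} + 3 \left(-7\right) + 3 \left(-3\right) - -21\right)\right) 8 = \left(\left(\frac{1}{5} + \frac{3}{5}\right) + \left(9 - 21 - 9 + 21\right)\right) 8 = \left(\frac{4}{5} + 0\right) 8 = \frac{4}{5} \cdot 8 = \frac{32}{5}$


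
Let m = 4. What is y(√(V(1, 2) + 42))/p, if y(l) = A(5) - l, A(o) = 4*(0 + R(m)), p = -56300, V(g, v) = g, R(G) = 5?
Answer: -1/2815 + √43/56300 ≈ -0.00023877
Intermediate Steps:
A(o) = 20 (A(o) = 4*(0 + 5) = 4*5 = 20)
y(l) = 20 - l
y(√(V(1, 2) + 42))/p = (20 - √(1 + 42))/(-56300) = (20 - √43)*(-1/56300) = -1/2815 + √43/56300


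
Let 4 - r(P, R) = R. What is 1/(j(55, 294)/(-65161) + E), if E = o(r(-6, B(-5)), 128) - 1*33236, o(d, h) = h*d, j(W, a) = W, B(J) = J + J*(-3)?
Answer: -65161/2215734699 ≈ -2.9408e-5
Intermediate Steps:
B(J) = -2*J (B(J) = J - 3*J = -2*J)
r(P, R) = 4 - R
o(d, h) = d*h
E = -34004 (E = (4 - (-2)*(-5))*128 - 1*33236 = (4 - 1*10)*128 - 33236 = (4 - 10)*128 - 33236 = -6*128 - 33236 = -768 - 33236 = -34004)
1/(j(55, 294)/(-65161) + E) = 1/(55/(-65161) - 34004) = 1/(55*(-1/65161) - 34004) = 1/(-55/65161 - 34004) = 1/(-2215734699/65161) = -65161/2215734699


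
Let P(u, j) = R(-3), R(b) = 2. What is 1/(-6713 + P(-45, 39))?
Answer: -1/6711 ≈ -0.00014901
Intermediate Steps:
P(u, j) = 2
1/(-6713 + P(-45, 39)) = 1/(-6713 + 2) = 1/(-6711) = -1/6711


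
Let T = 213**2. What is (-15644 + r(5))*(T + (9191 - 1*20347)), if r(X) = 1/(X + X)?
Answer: -5352247507/10 ≈ -5.3522e+8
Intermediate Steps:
r(X) = 1/(2*X)
T = 45369
(-15644 + r(5))*(T + (9191 - 1*20347)) = (-15644 + (1/2)/5)*(45369 + (9191 - 1*20347)) = (-15644 + (1/2)*(1/5))*(45369 + (9191 - 20347)) = (-15644 + 1/10)*(45369 - 11156) = -156439/10*34213 = -5352247507/10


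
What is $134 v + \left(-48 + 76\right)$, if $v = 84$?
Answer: $11284$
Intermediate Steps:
$134 v + \left(-48 + 76\right) = 134 \cdot 84 + \left(-48 + 76\right) = 11256 + 28 = 11284$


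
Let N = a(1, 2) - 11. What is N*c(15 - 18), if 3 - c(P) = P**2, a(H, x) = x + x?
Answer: 42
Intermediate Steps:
a(H, x) = 2*x
N = -7 (N = 2*2 - 11 = 4 - 11 = -7)
c(P) = 3 - P**2
N*c(15 - 18) = -7*(3 - (15 - 18)**2) = -7*(3 - 1*(-3)**2) = -7*(3 - 1*9) = -7*(3 - 9) = -7*(-6) = 42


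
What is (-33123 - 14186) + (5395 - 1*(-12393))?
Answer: -29521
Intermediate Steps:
(-33123 - 14186) + (5395 - 1*(-12393)) = -47309 + (5395 + 12393) = -47309 + 17788 = -29521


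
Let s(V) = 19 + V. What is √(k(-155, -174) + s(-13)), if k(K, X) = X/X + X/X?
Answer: 2*√2 ≈ 2.8284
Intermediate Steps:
k(K, X) = 2 (k(K, X) = 1 + 1 = 2)
√(k(-155, -174) + s(-13)) = √(2 + (19 - 13)) = √(2 + 6) = √8 = 2*√2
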